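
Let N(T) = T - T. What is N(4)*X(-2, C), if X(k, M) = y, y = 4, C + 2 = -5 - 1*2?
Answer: 0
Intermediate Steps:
C = -9 (C = -2 + (-5 - 1*2) = -2 + (-5 - 2) = -2 - 7 = -9)
N(T) = 0
X(k, M) = 4
N(4)*X(-2, C) = 0*4 = 0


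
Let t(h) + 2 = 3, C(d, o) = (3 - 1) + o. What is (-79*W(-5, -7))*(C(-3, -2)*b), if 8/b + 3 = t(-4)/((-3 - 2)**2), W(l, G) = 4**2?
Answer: 0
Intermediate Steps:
W(l, G) = 16
C(d, o) = 2 + o
t(h) = 1 (t(h) = -2 + 3 = 1)
b = -100/37 (b = 8/(-3 + 1/(-3 - 2)**2) = 8/(-3 + 1/(-5)**2) = 8/(-3 + 1/25) = 8/(-74/25) = 8*(-25/74) = -100/37 ≈ -2.7027)
(-79*W(-5, -7))*(C(-3, -2)*b) = (-79*16)*((2 - 2)*(-100/37)) = -0*(-100)/37 = -1264*0 = 0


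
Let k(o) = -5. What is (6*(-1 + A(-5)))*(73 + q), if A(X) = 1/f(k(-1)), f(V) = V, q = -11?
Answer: -2232/5 ≈ -446.40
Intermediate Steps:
A(X) = -⅕ (A(X) = 1/(-5) = -⅕)
(6*(-1 + A(-5)))*(73 + q) = (6*(-1 - ⅕))*(73 - 11) = (6*(-6/5))*62 = -36/5*62 = -2232/5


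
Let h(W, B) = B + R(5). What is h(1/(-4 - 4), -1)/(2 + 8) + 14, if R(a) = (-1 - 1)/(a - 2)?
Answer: 83/6 ≈ 13.833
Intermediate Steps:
R(a) = -2/(-2 + a)
h(W, B) = -2/3 + B (h(W, B) = B - 2/(-2 + 5) = B - 2/3 = -2/3 + B)
h(1/(-4 - 4), -1)/(2 + 8) + 14 = (-2/3 - 1)/(2 + 8) + 14 = -5/3/10 + 14 = (1/10)*(-5/3) + 14 = -1/6 + 14 = 83/6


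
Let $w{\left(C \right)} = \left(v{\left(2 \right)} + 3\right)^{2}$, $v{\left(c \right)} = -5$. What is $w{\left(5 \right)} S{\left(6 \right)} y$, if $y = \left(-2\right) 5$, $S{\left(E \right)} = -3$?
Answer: $120$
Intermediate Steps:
$y = -10$
$w{\left(C \right)} = 4$ ($w{\left(C \right)} = \left(-5 + 3\right)^{2} = \left(-2\right)^{2} = 4$)
$w{\left(5 \right)} S{\left(6 \right)} y = 4 \left(-3\right) \left(-10\right) = \left(-12\right) \left(-10\right) = 120$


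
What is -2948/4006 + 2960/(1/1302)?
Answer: 7719400286/2003 ≈ 3.8539e+6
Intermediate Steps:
-2948/4006 + 2960/(1/1302) = -2948*1/4006 + 2960/(1/1302) = -1474/2003 + 2960*1302 = -1474/2003 + 3853920 = 7719400286/2003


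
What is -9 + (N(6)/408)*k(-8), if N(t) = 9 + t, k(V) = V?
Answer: -158/17 ≈ -9.2941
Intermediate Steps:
-9 + (N(6)/408)*k(-8) = -9 + ((9 + 6)/408)*(-8) = -9 + (15*(1/408))*(-8) = -9 + (5/136)*(-8) = -9 - 5/17 = -158/17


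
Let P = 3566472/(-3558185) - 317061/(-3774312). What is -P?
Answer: 1370312930331/1492188927080 ≈ 0.91832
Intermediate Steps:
P = -1370312930331/1492188927080 (P = 3566472*(-1/3558185) - 317061*(-1/3774312) = -3566472/3558185 + 35229/419368 = -1370312930331/1492188927080 ≈ -0.91832)
-P = -1*(-1370312930331/1492188927080) = 1370312930331/1492188927080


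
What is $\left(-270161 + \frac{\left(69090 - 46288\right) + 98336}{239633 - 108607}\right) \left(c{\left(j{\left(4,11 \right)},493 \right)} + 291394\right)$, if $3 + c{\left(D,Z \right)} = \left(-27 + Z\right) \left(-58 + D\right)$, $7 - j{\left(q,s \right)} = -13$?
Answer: $- \frac{4843914602519392}{65513} \approx -7.3938 \cdot 10^{10}$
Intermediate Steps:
$j{\left(q,s \right)} = 20$ ($j{\left(q,s \right)} = 7 - -13 = 7 + 13 = 20$)
$c{\left(D,Z \right)} = -3 + \left(-58 + D\right) \left(-27 + Z\right)$ ($c{\left(D,Z \right)} = -3 + \left(-27 + Z\right) \left(-58 + D\right) = -3 + \left(-58 + D\right) \left(-27 + Z\right)$)
$\left(-270161 + \frac{\left(69090 - 46288\right) + 98336}{239633 - 108607}\right) \left(c{\left(j{\left(4,11 \right)},493 \right)} + 291394\right) = \left(-270161 + \frac{\left(69090 - 46288\right) + 98336}{239633 - 108607}\right) \left(\left(1563 - 28594 - 540 + 20 \cdot 493\right) + 291394\right) = \left(-270161 + \frac{\left(69090 - 46288\right) + 98336}{131026}\right) \left(\left(1563 - 28594 - 540 + 9860\right) + 291394\right) = \left(-270161 + \left(22802 + 98336\right) \frac{1}{131026}\right) \left(-17711 + 291394\right) = \left(-270161 + 121138 \cdot \frac{1}{131026}\right) 273683 = \left(-270161 + \frac{60569}{65513}\right) 273683 = \left(- \frac{17698997024}{65513}\right) 273683 = - \frac{4843914602519392}{65513}$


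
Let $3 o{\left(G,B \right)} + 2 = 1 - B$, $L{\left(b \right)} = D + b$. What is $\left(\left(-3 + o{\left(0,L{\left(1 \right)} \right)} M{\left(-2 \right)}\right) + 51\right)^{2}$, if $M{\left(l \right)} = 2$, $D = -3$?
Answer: $\frac{21316}{9} \approx 2368.4$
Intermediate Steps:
$L{\left(b \right)} = -3 + b$
$o{\left(G,B \right)} = - \frac{1}{3} - \frac{B}{3}$ ($o{\left(G,B \right)} = - \frac{2}{3} + \frac{1 - B}{3} = - \frac{2}{3} - \left(- \frac{1}{3} + \frac{B}{3}\right) = - \frac{1}{3} - \frac{B}{3}$)
$\left(\left(-3 + o{\left(0,L{\left(1 \right)} \right)} M{\left(-2 \right)}\right) + 51\right)^{2} = \left(\left(-3 + \left(- \frac{1}{3} - \frac{-3 + 1}{3}\right) 2\right) + 51\right)^{2} = \left(\left(-3 + \left(- \frac{1}{3} - - \frac{2}{3}\right) 2\right) + 51\right)^{2} = \left(\left(-3 + \left(- \frac{1}{3} + \frac{2}{3}\right) 2\right) + 51\right)^{2} = \left(\left(-3 + \frac{1}{3} \cdot 2\right) + 51\right)^{2} = \left(\left(-3 + \frac{2}{3}\right) + 51\right)^{2} = \left(- \frac{7}{3} + 51\right)^{2} = \left(\frac{146}{3}\right)^{2} = \frac{21316}{9}$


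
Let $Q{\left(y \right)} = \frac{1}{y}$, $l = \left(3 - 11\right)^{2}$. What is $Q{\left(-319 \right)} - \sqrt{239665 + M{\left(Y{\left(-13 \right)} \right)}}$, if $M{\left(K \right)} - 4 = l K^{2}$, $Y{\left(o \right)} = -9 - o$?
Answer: $- \frac{1}{319} - \sqrt{240693} \approx -490.61$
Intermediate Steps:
$l = 64$ ($l = \left(-8\right)^{2} = 64$)
$M{\left(K \right)} = 4 + 64 K^{2}$
$Q{\left(-319 \right)} - \sqrt{239665 + M{\left(Y{\left(-13 \right)} \right)}} = \frac{1}{-319} - \sqrt{239665 + \left(4 + 64 \left(-9 - -13\right)^{2}\right)} = - \frac{1}{319} - \sqrt{239665 + \left(4 + 64 \left(-9 + 13\right)^{2}\right)} = - \frac{1}{319} - \sqrt{239665 + \left(4 + 64 \cdot 4^{2}\right)} = - \frac{1}{319} - \sqrt{239665 + \left(4 + 64 \cdot 16\right)} = - \frac{1}{319} - \sqrt{239665 + \left(4 + 1024\right)} = - \frac{1}{319} - \sqrt{239665 + 1028} = - \frac{1}{319} - \sqrt{240693}$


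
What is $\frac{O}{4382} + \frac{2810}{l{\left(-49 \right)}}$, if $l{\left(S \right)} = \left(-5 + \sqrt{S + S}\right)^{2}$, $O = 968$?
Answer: $\frac{2 \left(16940 \sqrt{2} + 3060689 i\right)}{2191 \left(- 73 i + 70 \sqrt{2}\right)} \approx -13.338 + 18.387 i$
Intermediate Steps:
$l{\left(S \right)} = \left(-5 + \sqrt{2} \sqrt{S}\right)^{2}$ ($l{\left(S \right)} = \left(-5 + \sqrt{2 S}\right)^{2} = \left(-5 + \sqrt{2} \sqrt{S}\right)^{2}$)
$\frac{O}{4382} + \frac{2810}{l{\left(-49 \right)}} = \frac{968}{4382} + \frac{2810}{\left(-5 + \sqrt{2} \sqrt{-49}\right)^{2}} = 968 \cdot \frac{1}{4382} + \frac{2810}{\left(-5 + \sqrt{2} \cdot 7 i\right)^{2}} = \frac{484}{2191} + \frac{2810}{\left(-5 + 7 i \sqrt{2}\right)^{2}}$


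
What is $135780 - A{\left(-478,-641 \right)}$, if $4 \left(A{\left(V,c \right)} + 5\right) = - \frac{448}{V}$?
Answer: $\frac{32452559}{239} \approx 1.3578 \cdot 10^{5}$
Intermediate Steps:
$A{\left(V,c \right)} = -5 - \frac{112}{V}$ ($A{\left(V,c \right)} = -5 + \frac{\left(-448\right) \frac{1}{V}}{4} = -5 - \frac{112}{V}$)
$135780 - A{\left(-478,-641 \right)} = 135780 - \left(-5 - \frac{112}{-478}\right) = 135780 - \left(-5 - - \frac{56}{239}\right) = 135780 - \left(-5 + \frac{56}{239}\right) = 135780 - - \frac{1139}{239} = 135780 + \frac{1139}{239} = \frac{32452559}{239}$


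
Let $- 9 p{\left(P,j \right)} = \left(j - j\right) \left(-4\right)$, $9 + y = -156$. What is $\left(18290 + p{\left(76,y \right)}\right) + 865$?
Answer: $19155$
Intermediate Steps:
$y = -165$ ($y = -9 - 156 = -165$)
$p{\left(P,j \right)} = 0$ ($p{\left(P,j \right)} = - \frac{\left(j - j\right) \left(-4\right)}{9} = - \frac{0 \left(-4\right)}{9} = \left(- \frac{1}{9}\right) 0 = 0$)
$\left(18290 + p{\left(76,y \right)}\right) + 865 = \left(18290 + 0\right) + 865 = 18290 + 865 = 19155$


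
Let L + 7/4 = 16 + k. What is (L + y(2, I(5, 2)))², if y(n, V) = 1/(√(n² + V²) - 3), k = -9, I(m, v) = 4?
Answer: 59369/1936 + 243*√5/121 ≈ 35.156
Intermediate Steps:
L = 21/4 (L = -7/4 + (16 - 9) = -7/4 + 7 = 21/4 ≈ 5.2500)
y(n, V) = 1/(-3 + √(V² + n²)) (y(n, V) = 1/(√(V² + n²) - 3) = 1/(-3 + √(V² + n²)))
(L + y(2, I(5, 2)))² = (21/4 + 1/(-3 + √(4² + 2²)))² = (21/4 + 1/(-3 + √(16 + 4)))² = (21/4 + 1/(-3 + √20))² = (21/4 + 1/(-3 + 2*√5))²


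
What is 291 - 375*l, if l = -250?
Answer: 94041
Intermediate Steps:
291 - 375*l = 291 - 375*(-250) = 291 + 93750 = 94041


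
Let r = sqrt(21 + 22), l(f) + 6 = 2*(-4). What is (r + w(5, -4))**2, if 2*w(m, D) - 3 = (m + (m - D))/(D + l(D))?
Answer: 3583/81 + 20*sqrt(43)/9 ≈ 58.807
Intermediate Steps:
l(f) = -14 (l(f) = -6 + 2*(-4) = -6 - 8 = -14)
w(m, D) = 3/2 + (-D + 2*m)/(2*(-14 + D)) (w(m, D) = 3/2 + ((m + (m - D))/(D - 14))/2 = 3/2 + ((-D + 2*m)/(-14 + D))/2 = 3/2 + (-D + 2*m)/(2*(-14 + D)))
r = sqrt(43) ≈ 6.5574
(r + w(5, -4))**2 = (sqrt(43) + (-21 - 4 + 5)/(-14 - 4))**2 = (sqrt(43) - 20/(-18))**2 = (sqrt(43) - 1/18*(-20))**2 = (sqrt(43) + 10/9)**2 = (10/9 + sqrt(43))**2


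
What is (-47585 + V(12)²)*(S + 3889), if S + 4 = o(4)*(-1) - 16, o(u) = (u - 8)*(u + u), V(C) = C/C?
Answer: -185625184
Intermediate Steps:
V(C) = 1
o(u) = 2*u*(-8 + u) (o(u) = (-8 + u)*(2*u) = 2*u*(-8 + u))
S = 12 (S = -4 + ((2*4*(-8 + 4))*(-1) - 16) = -4 + ((2*4*(-4))*(-1) - 16) = -4 + (-32*(-1) - 16) = -4 + (32 - 16) = -4 + 16 = 12)
(-47585 + V(12)²)*(S + 3889) = (-47585 + 1²)*(12 + 3889) = (-47585 + 1)*3901 = -47584*3901 = -185625184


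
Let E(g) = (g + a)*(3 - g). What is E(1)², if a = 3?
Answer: 64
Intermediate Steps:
E(g) = (3 + g)*(3 - g) (E(g) = (g + 3)*(3 - g) = (3 + g)*(3 - g))
E(1)² = (9 - 1*1²)² = (9 - 1*1)² = (9 - 1)² = 8² = 64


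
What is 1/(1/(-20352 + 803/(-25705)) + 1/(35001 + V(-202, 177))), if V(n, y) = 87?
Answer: -18356250813744/378788077 ≈ -48461.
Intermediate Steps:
1/(1/(-20352 + 803/(-25705)) + 1/(35001 + V(-202, 177))) = 1/(1/(-20352 + 803/(-25705)) + 1/(35001 + 87)) = 1/(1/(-20352 + 803*(-1/25705)) + 1/35088) = 1/(1/(-20352 - 803/25705) + 1/35088) = 1/(1/(-523148963/25705) + 1/35088) = 1/(-25705/523148963 + 1/35088) = 1/(-378788077/18356250813744) = -18356250813744/378788077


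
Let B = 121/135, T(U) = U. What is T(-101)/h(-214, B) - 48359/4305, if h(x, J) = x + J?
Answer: -1332541396/123850545 ≈ -10.759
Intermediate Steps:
B = 121/135 (B = 121*(1/135) = 121/135 ≈ 0.89630)
h(x, J) = J + x
T(-101)/h(-214, B) - 48359/4305 = -101/(121/135 - 214) - 48359/4305 = -101/(-28769/135) - 48359*1/4305 = -101*(-135/28769) - 48359/4305 = 13635/28769 - 48359/4305 = -1332541396/123850545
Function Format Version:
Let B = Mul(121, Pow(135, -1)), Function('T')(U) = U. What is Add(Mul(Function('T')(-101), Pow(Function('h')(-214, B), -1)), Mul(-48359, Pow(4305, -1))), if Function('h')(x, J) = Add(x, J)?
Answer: Rational(-1332541396, 123850545) ≈ -10.759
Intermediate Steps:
B = Rational(121, 135) (B = Mul(121, Rational(1, 135)) = Rational(121, 135) ≈ 0.89630)
Function('h')(x, J) = Add(J, x)
Add(Mul(Function('T')(-101), Pow(Function('h')(-214, B), -1)), Mul(-48359, Pow(4305, -1))) = Add(Mul(-101, Pow(Add(Rational(121, 135), -214), -1)), Mul(-48359, Pow(4305, -1))) = Add(Mul(-101, Pow(Rational(-28769, 135), -1)), Mul(-48359, Rational(1, 4305))) = Add(Mul(-101, Rational(-135, 28769)), Rational(-48359, 4305)) = Add(Rational(13635, 28769), Rational(-48359, 4305)) = Rational(-1332541396, 123850545)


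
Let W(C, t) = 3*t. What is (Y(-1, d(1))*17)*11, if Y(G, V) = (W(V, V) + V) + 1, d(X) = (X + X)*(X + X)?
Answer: 3179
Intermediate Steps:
d(X) = 4*X² (d(X) = (2*X)*(2*X) = 4*X²)
Y(G, V) = 1 + 4*V (Y(G, V) = (3*V + V) + 1 = 4*V + 1 = 1 + 4*V)
(Y(-1, d(1))*17)*11 = ((1 + 4*(4*1²))*17)*11 = ((1 + 4*(4*1))*17)*11 = ((1 + 4*4)*17)*11 = ((1 + 16)*17)*11 = (17*17)*11 = 289*11 = 3179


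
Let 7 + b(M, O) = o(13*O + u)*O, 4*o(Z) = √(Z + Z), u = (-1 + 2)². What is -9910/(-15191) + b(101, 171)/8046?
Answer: 79629523/122226786 + 19*√278/894 ≈ 1.0058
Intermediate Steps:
u = 1 (u = 1² = 1)
o(Z) = √2*√Z/4 (o(Z) = √(Z + Z)/4 = √(2*Z)/4 = (√2*√Z)/4 = √2*√Z/4)
b(M, O) = -7 + O*√2*√(1 + 13*O)/4 (b(M, O) = -7 + (√2*√(13*O + 1)/4)*O = -7 + (√2*√(1 + 13*O)/4)*O = -7 + O*√2*√(1 + 13*O)/4)
-9910/(-15191) + b(101, 171)/8046 = -9910/(-15191) + (-7 + (¼)*171*√(2 + 26*171))/8046 = -9910*(-1/15191) + (-7 + (¼)*171*√(2 + 4446))*(1/8046) = 9910/15191 + (-7 + (¼)*171*√4448)*(1/8046) = 9910/15191 + (-7 + (¼)*171*(4*√278))*(1/8046) = 9910/15191 + (-7 + 171*√278)*(1/8046) = 9910/15191 + (-7/8046 + 19*√278/894) = 79629523/122226786 + 19*√278/894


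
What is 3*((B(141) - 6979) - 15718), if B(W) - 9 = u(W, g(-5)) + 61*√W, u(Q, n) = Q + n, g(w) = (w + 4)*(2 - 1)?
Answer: -67644 + 183*√141 ≈ -65471.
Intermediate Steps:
g(w) = 4 + w (g(w) = (4 + w)*1 = 4 + w)
B(W) = 8 + W + 61*√W (B(W) = 9 + ((W + (4 - 5)) + 61*√W) = 9 + ((W - 1) + 61*√W) = 9 + ((-1 + W) + 61*√W) = 9 + (-1 + W + 61*√W) = 8 + W + 61*√W)
3*((B(141) - 6979) - 15718) = 3*(((8 + 141 + 61*√141) - 6979) - 15718) = 3*(((149 + 61*√141) - 6979) - 15718) = 3*((-6830 + 61*√141) - 15718) = 3*(-22548 + 61*√141) = -67644 + 183*√141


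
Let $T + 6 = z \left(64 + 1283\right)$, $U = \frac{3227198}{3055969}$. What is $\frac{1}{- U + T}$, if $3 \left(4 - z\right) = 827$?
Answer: $- \frac{3055969}{1118307579027} \approx -2.7327 \cdot 10^{-6}$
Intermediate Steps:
$z = - \frac{815}{3}$ ($z = 4 - \frac{827}{3} = - \frac{815}{3} \approx -271.67$)
$U = \frac{3227198}{3055969}$ ($U = 3227198 \cdot \frac{1}{3055969} = \frac{3227198}{3055969} \approx 1.056$)
$T = -365941$ ($T = -6 - \frac{815 \left(64 + 1283\right)}{3} = -6 - 365935 = -365941$)
$\frac{1}{- U + T} = \frac{1}{\left(-1\right) \frac{3227198}{3055969} - 365941} = \frac{1}{- \frac{3227198}{3055969} - 365941} = \frac{1}{- \frac{1118307579027}{3055969}} = - \frac{3055969}{1118307579027}$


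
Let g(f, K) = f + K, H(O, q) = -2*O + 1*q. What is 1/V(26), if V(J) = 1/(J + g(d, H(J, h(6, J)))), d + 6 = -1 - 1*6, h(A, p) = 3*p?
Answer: 39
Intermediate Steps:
d = -13 (d = -6 + (-1 - 1*6) = -6 + (-1 - 6) = -6 - 7 = -13)
H(O, q) = q - 2*O (H(O, q) = -2*O + q = q - 2*O)
g(f, K) = K + f
V(J) = 1/(-13 + 2*J) (V(J) = 1/(J + ((3*J - 2*J) - 13)) = 1/(J + (J - 13)) = 1/(J + (-13 + J)) = 1/(-13 + 2*J))
1/V(26) = 1/(1/(-13 + 2*26)) = 1/(1/(-13 + 52)) = 1/(1/39) = 39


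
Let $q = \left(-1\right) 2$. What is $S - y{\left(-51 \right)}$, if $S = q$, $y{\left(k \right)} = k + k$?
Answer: $100$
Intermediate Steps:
$q = -2$
$y{\left(k \right)} = 2 k$
$S = -2$
$S - y{\left(-51 \right)} = -2 - 2 \left(-51\right) = -2 - -102 = -2 + 102 = 100$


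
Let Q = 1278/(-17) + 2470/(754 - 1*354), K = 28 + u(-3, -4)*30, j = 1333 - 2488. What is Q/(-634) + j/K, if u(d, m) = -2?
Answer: 31215317/862240 ≈ 36.203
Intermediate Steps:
j = -1155
K = -32 (K = 28 - 2*30 = 28 - 60 = -32)
Q = -46921/680 (Q = 1278*(-1/17) + 2470/(754 - 354) = -1278/17 + 2470/400 = -1278/17 + 2470*(1/400) = -1278/17 + 247/40 = -46921/680 ≈ -69.001)
Q/(-634) + j/K = -46921/680/(-634) - 1155/(-32) = -46921/680*(-1/634) - 1155*(-1/32) = 46921/431120 + 1155/32 = 31215317/862240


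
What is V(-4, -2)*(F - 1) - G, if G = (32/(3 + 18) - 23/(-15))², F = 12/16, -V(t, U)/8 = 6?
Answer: 3251/1225 ≈ 2.6539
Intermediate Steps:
V(t, U) = -48 (V(t, U) = -8*6 = -48)
F = ¾ (F = 12*(1/16) = ¾ ≈ 0.75000)
G = 11449/1225 (G = (32/21 - 23*(-1/15))² = (32*(1/21) + 23/15)² = (32/21 + 23/15)² = (107/35)² = 11449/1225 ≈ 9.3461)
V(-4, -2)*(F - 1) - G = -48*(¾ - 1) - 1*11449/1225 = -48*(-¼) - 11449/1225 = 12 - 11449/1225 = 3251/1225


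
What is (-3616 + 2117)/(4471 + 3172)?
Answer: -1499/7643 ≈ -0.19613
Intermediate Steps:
(-3616 + 2117)/(4471 + 3172) = -1499/7643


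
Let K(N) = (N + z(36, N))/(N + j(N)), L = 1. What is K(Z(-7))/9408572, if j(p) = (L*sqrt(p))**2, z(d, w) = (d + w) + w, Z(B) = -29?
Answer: 51/545697176 ≈ 9.3458e-8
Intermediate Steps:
z(d, w) = d + 2*w
j(p) = p (j(p) = (1*sqrt(p))**2 = (sqrt(p))**2 = p)
K(N) = (36 + 3*N)/(2*N) (K(N) = (N + (36 + 2*N))/(N + N) = (36 + 3*N)/((2*N)) = (36 + 3*N)*(1/(2*N)) = (36 + 3*N)/(2*N))
K(Z(-7))/9408572 = (3/2 + 18/(-29))/9408572 = (3/2 + 18*(-1/29))*(1/9408572) = (3/2 - 18/29)*(1/9408572) = (51/58)*(1/9408572) = 51/545697176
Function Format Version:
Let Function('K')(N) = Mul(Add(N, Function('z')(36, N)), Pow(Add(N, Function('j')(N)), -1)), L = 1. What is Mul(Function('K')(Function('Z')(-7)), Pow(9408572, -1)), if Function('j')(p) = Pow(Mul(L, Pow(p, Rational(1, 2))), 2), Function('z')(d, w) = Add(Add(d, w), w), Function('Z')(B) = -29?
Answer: Rational(51, 545697176) ≈ 9.3458e-8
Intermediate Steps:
Function('z')(d, w) = Add(d, Mul(2, w))
Function('j')(p) = p (Function('j')(p) = Pow(Mul(1, Pow(p, Rational(1, 2))), 2) = Pow(Pow(p, Rational(1, 2)), 2) = p)
Function('K')(N) = Mul(Rational(1, 2), Pow(N, -1), Add(36, Mul(3, N))) (Function('K')(N) = Mul(Add(N, Add(36, Mul(2, N))), Pow(Add(N, N), -1)) = Mul(Add(36, Mul(3, N)), Pow(Mul(2, N), -1)) = Mul(Add(36, Mul(3, N)), Mul(Rational(1, 2), Pow(N, -1))) = Mul(Rational(1, 2), Pow(N, -1), Add(36, Mul(3, N))))
Mul(Function('K')(Function('Z')(-7)), Pow(9408572, -1)) = Mul(Add(Rational(3, 2), Mul(18, Pow(-29, -1))), Pow(9408572, -1)) = Mul(Add(Rational(3, 2), Mul(18, Rational(-1, 29))), Rational(1, 9408572)) = Mul(Add(Rational(3, 2), Rational(-18, 29)), Rational(1, 9408572)) = Mul(Rational(51, 58), Rational(1, 9408572)) = Rational(51, 545697176)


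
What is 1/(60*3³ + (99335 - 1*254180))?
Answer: -1/153225 ≈ -6.5264e-6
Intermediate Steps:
1/(60*3³ + (99335 - 1*254180)) = 1/(60*27 + (99335 - 254180)) = 1/(1620 - 154845) = 1/(-153225) = -1/153225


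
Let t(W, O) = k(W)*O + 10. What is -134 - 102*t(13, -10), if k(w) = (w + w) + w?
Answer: 38626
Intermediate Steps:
k(w) = 3*w (k(w) = 2*w + w = 3*w)
t(W, O) = 10 + 3*O*W (t(W, O) = (3*W)*O + 10 = 3*O*W + 10 = 10 + 3*O*W)
-134 - 102*t(13, -10) = -134 - 102*(10 + 3*(-10)*13) = -134 - 102*(10 - 390) = -134 - 102*(-380) = -134 + 38760 = 38626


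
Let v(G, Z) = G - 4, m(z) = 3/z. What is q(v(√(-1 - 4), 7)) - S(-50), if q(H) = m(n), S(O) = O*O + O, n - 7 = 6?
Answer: -31847/13 ≈ -2449.8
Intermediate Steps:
n = 13 (n = 7 + 6 = 13)
S(O) = O + O² (S(O) = O² + O = O + O²)
v(G, Z) = -4 + G
q(H) = 3/13
q(v(√(-1 - 4), 7)) - S(-50) = 3/13 - (-50)*(1 - 50) = 3/13 - (-50)*(-49) = 3/13 - 1*2450 = 3/13 - 2450 = -31847/13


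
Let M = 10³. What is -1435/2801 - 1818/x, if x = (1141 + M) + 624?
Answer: -9059993/7744765 ≈ -1.1698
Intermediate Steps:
M = 1000
x = 2765 (x = (1141 + 1000) + 624 = 2141 + 624 = 2765)
-1435/2801 - 1818/x = -1435/2801 - 1818/2765 = -9059993/7744765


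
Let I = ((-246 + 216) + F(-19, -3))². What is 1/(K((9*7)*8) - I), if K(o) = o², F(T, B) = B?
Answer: 1/252927 ≈ 3.9537e-6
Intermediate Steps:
I = 1089 (I = ((-246 + 216) - 3)² = (-30 - 3)² = (-33)² = 1089)
1/(K((9*7)*8) - I) = 1/(((9*7)*8)² - 1*1089) = 1/((63*8)² - 1089) = 1/(504² - 1089) = 1/(254016 - 1089) = 1/252927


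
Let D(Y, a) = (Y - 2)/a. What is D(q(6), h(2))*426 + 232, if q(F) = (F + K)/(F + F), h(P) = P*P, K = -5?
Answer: 223/8 ≈ 27.875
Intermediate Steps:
h(P) = P**2
q(F) = (-5 + F)/(2*F) (q(F) = (F - 5)/(F + F) = (-5 + F)/((2*F)) = (-5 + F)*(1/(2*F)) = (-5 + F)/(2*F))
D(Y, a) = (-2 + Y)/a
D(q(6), h(2))*426 + 232 = ((-2 + (1/2)*(-5 + 6)/6)/(2**2))*426 + 232 = ((-2 + (1/2)*(1/6)*1)/4)*426 + 232 = ((-2 + 1/12)/4)*426 + 232 = ((1/4)*(-23/12))*426 + 232 = -23/48*426 + 232 = -1633/8 + 232 = 223/8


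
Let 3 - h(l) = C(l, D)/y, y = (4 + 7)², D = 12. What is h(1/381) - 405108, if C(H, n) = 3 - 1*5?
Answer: -49017703/121 ≈ -4.0511e+5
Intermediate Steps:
C(H, n) = -2 (C(H, n) = 3 - 5 = -2)
y = 121 (y = 11² = 121)
h(l) = 365/121 (h(l) = 3 - (-2)/121 = 3 - 1*(-2/121) = 3 + 2/121 = 365/121)
h(1/381) - 405108 = 365/121 - 405108 = -49017703/121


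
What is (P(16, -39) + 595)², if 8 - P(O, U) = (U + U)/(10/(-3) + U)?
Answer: 5828864409/16129 ≈ 3.6139e+5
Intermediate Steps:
P(O, U) = 8 - 2*U/(-10/3 + U) (P(O, U) = 8 - (U + U)/(10/(-3) + U) = 8 - 2*U/(10*(-⅓) + U) = 8 - 2*U/(-10/3 + U))
(P(16, -39) + 595)² = (2*(-40 + 9*(-39))/(-10 + 3*(-39)) + 595)² = (2*(-40 - 351)/(-10 - 117) + 595)² = (2*(-391)/(-127) + 595)² = (2*(-1/127)*(-391) + 595)² = (782/127 + 595)² = (76347/127)² = 5828864409/16129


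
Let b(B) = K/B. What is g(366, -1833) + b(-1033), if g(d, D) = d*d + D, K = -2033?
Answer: 136485092/1033 ≈ 1.3213e+5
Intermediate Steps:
g(d, D) = D + d² (g(d, D) = d² + D = D + d²)
b(B) = -2033/B
g(366, -1833) + b(-1033) = (-1833 + 366²) - 2033/(-1033) = (-1833 + 133956) - 2033*(-1/1033) = 132123 + 2033/1033 = 136485092/1033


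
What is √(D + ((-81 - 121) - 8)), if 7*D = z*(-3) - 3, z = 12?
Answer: I*√10563/7 ≈ 14.682*I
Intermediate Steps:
D = -39/7 (D = (12*(-3) - 3)/7 = (-36 - 3)/7 = (⅐)*(-39) = -39/7 ≈ -5.5714)
√(D + ((-81 - 121) - 8)) = √(-39/7 + ((-81 - 121) - 8)) = √(-39/7 + (-202 - 8)) = √(-39/7 - 210) = √(-1509/7) = I*√10563/7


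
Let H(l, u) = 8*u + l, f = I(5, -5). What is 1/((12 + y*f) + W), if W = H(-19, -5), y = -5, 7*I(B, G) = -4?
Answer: -7/309 ≈ -0.022654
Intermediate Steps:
I(B, G) = -4/7 (I(B, G) = (1/7)*(-4) = -4/7)
f = -4/7 ≈ -0.57143
H(l, u) = l + 8*u
W = -59 (W = -19 + 8*(-5) = -19 - 40 = -59)
1/((12 + y*f) + W) = 1/((12 - 5*(-4/7)) - 59) = 1/((12 + 20/7) - 59) = 1/(104/7 - 59) = 1/(-309/7) = -7/309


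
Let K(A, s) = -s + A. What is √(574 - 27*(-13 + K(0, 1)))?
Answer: 2*√238 ≈ 30.854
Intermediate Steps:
K(A, s) = A - s
√(574 - 27*(-13 + K(0, 1))) = √(574 - 27*(-13 + (0 - 1*1))) = √(574 - 27*(-13 + (0 - 1))) = √(574 - 27*(-13 - 1)) = √(574 - 27*(-14)) = √(574 + 378) = √952 = 2*√238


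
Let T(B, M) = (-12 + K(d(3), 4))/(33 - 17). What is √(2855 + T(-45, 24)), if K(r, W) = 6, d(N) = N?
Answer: √45674/4 ≈ 53.429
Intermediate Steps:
T(B, M) = -3/8 (T(B, M) = (-12 + 6)/(33 - 17) = -6/16 = -6*1/16 = -3/8)
√(2855 + T(-45, 24)) = √(2855 - 3/8) = √(22837/8) = √45674/4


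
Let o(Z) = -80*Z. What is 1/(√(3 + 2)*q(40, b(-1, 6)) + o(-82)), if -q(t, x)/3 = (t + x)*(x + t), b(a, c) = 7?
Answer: -1312/35310409 - 6627*√5/176552045 ≈ -0.00012109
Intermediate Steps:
q(t, x) = -3*(t + x)² (q(t, x) = -3*(t + x)*(x + t) = -3*(t + x)*(t + x) = -3*(t + x)²)
1/(√(3 + 2)*q(40, b(-1, 6)) + o(-82)) = 1/(√(3 + 2)*(-3*(40 + 7)²) - 80*(-82)) = 1/(√5*(-3*47²) + 6560) = 1/(√5*(-3*2209) + 6560) = 1/(√5*(-6627) + 6560) = 1/(-6627*√5 + 6560) = 1/(6560 - 6627*√5)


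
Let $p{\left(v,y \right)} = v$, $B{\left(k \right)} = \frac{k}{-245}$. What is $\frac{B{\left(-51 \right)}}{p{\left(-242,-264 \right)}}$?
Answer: $- \frac{51}{59290} \approx -0.00086018$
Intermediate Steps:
$B{\left(k \right)} = - \frac{k}{245}$ ($B{\left(k \right)} = k \left(- \frac{1}{245}\right) = - \frac{k}{245}$)
$\frac{B{\left(-51 \right)}}{p{\left(-242,-264 \right)}} = \frac{\left(- \frac{1}{245}\right) \left(-51\right)}{-242} = \frac{51}{245} \left(- \frac{1}{242}\right) = - \frac{51}{59290}$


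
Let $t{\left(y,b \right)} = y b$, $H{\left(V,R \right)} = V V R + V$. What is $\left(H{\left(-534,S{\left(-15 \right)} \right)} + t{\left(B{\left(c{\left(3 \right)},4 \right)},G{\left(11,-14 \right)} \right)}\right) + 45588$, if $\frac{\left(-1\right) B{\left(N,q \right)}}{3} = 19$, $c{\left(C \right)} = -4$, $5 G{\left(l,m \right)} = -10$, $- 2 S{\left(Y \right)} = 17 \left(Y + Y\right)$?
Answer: $72759948$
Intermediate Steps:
$S{\left(Y \right)} = - 17 Y$ ($S{\left(Y \right)} = - \frac{17 \left(Y + Y\right)}{2} = - \frac{17 \cdot 2 Y}{2} = - \frac{34 Y}{2} = - 17 Y$)
$H{\left(V,R \right)} = V + R V^{2}$ ($H{\left(V,R \right)} = V^{2} R + V = R V^{2} + V = V + R V^{2}$)
$G{\left(l,m \right)} = -2$ ($G{\left(l,m \right)} = \frac{1}{5} \left(-10\right) = -2$)
$B{\left(N,q \right)} = -57$ ($B{\left(N,q \right)} = \left(-3\right) 19 = -57$)
$t{\left(y,b \right)} = b y$
$\left(H{\left(-534,S{\left(-15 \right)} \right)} + t{\left(B{\left(c{\left(3 \right)},4 \right)},G{\left(11,-14 \right)} \right)}\right) + 45588 = \left(- 534 \left(1 + \left(-17\right) \left(-15\right) \left(-534\right)\right) - -114\right) + 45588 = \left(- 534 \left(1 + 255 \left(-534\right)\right) + 114\right) + 45588 = \left(- 534 \left(1 - 136170\right) + 114\right) + 45588 = \left(\left(-534\right) \left(-136169\right) + 114\right) + 45588 = \left(72714246 + 114\right) + 45588 = 72714360 + 45588 = 72759948$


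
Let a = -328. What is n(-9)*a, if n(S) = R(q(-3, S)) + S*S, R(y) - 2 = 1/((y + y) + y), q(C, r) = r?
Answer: -734720/27 ≈ -27212.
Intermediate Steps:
R(y) = 2 + 1/(3*y) (R(y) = 2 + 1/((y + y) + y) = 2 + 1/(2*y + y) = 2 + 1/(3*y))
n(S) = 2 + S**2 + 1/(3*S) (n(S) = (2 + 1/(3*S)) + S*S = (2 + 1/(3*S)) + S**2 = 2 + S**2 + 1/(3*S))
n(-9)*a = (2 + (-9)**2 + (1/3)/(-9))*(-328) = (2 + 81 + (1/3)*(-1/9))*(-328) = (2 + 81 - 1/27)*(-328) = (2240/27)*(-328) = -734720/27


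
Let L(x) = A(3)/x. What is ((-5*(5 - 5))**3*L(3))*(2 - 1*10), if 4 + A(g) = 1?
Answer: 0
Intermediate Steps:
A(g) = -3 (A(g) = -4 + 1 = -3)
L(x) = -3/x
((-5*(5 - 5))**3*L(3))*(2 - 1*10) = ((-5*(5 - 5))**3*(-3/3))*(2 - 1*10) = ((-5*0)**3*(-3*1/3))*(2 - 10) = (0**3*(-1))*(-8) = (0*(-1))*(-8) = 0*(-8) = 0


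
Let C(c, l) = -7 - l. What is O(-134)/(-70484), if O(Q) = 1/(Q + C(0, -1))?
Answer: 1/9867760 ≈ 1.0134e-7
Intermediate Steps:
O(Q) = 1/(-6 + Q) (O(Q) = 1/(Q + (-7 - 1*(-1))) = 1/(Q + (-7 + 1)) = 1/(Q - 6) = 1/(-6 + Q))
O(-134)/(-70484) = 1/(-6 - 134*(-70484)) = -1/70484/(-140) = -1/140*(-1/70484) = 1/9867760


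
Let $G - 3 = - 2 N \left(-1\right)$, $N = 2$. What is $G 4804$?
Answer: $33628$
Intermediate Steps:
$G = 7$ ($G = 3 + \left(-2\right) 2 \left(-1\right) = 3 - -4 = 3 + 4 = 7$)
$G 4804 = 7 \cdot 4804 = 33628$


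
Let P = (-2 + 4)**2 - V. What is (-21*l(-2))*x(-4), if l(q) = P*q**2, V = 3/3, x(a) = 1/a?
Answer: 63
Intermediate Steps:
V = 1 (V = 3*(1/3) = 1)
P = 3 (P = (-2 + 4)**2 - 1*1 = 2**2 - 1 = 4 - 1 = 3)
l(q) = 3*q**2
(-21*l(-2))*x(-4) = -63*(-2)**2/(-4) = -63*4*(-1/4) = -21*12*(-1/4) = -252*(-1/4) = 63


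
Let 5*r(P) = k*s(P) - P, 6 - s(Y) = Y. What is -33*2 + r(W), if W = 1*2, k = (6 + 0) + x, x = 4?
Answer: -292/5 ≈ -58.400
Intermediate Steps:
s(Y) = 6 - Y
k = 10 (k = (6 + 0) + 4 = 6 + 4 = 10)
W = 2
r(P) = 12 - 11*P/5 (r(P) = (10*(6 - P) - P)/5 = ((60 - 10*P) - P)/5 = (60 - 11*P)/5 = 12 - 11*P/5)
-33*2 + r(W) = -33*2 + (12 - 11/5*2) = -66 + (12 - 22/5) = -66 + 38/5 = -292/5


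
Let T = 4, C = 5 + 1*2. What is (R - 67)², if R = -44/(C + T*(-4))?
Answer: 312481/81 ≈ 3857.8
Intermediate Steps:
C = 7 (C = 5 + 2 = 7)
R = 44/9 (R = -44/(7 + 4*(-4)) = -44/(7 - 16) = -44/(-9) = -44*(-⅑) = 44/9 ≈ 4.8889)
(R - 67)² = (44/9 - 67)² = (-559/9)² = 312481/81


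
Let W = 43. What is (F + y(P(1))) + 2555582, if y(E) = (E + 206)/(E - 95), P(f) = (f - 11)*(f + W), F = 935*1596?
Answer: 2165595704/535 ≈ 4.0478e+6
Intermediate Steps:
F = 1492260
P(f) = (-11 + f)*(43 + f) (P(f) = (f - 11)*(f + 43) = (-11 + f)*(43 + f))
y(E) = (206 + E)/(-95 + E)
(F + y(P(1))) + 2555582 = (1492260 + (206 + (-473 + 1² + 32*1))/(-95 + (-473 + 1² + 32*1))) + 2555582 = (1492260 + (206 + (-473 + 1 + 32))/(-95 + (-473 + 1 + 32))) + 2555582 = (1492260 + (206 - 440)/(-95 - 440)) + 2555582 = (1492260 - 234/(-535)) + 2555582 = (1492260 - 1/535*(-234)) + 2555582 = (1492260 + 234/535) + 2555582 = 798359334/535 + 2555582 = 2165595704/535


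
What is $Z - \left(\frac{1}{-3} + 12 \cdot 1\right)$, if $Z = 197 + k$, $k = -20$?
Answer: $\frac{496}{3} \approx 165.33$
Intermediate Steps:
$Z = 177$ ($Z = 197 - 20 = 177$)
$Z - \left(\frac{1}{-3} + 12 \cdot 1\right) = 177 - \left(\frac{1}{-3} + 12 \cdot 1\right) = 177 - \left(- \frac{1}{3} + 12\right) = 177 - \frac{35}{3} = \frac{496}{3}$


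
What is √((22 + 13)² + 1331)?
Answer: 6*√71 ≈ 50.557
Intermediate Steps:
√((22 + 13)² + 1331) = √(35² + 1331) = √(1225 + 1331) = √2556 = 6*√71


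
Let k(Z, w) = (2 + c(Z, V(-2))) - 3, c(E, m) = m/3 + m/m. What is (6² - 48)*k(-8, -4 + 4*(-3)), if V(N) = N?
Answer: 8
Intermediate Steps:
c(E, m) = 1 + m/3 (c(E, m) = m*(⅓) + 1 = m/3 + 1 = 1 + m/3)
k(Z, w) = -⅔ (k(Z, w) = (2 + (1 + (⅓)*(-2))) - 3 = (2 + (1 - ⅔)) - 3 = (2 + ⅓) - 3 = 7/3 - 3 = -⅔)
(6² - 48)*k(-8, -4 + 4*(-3)) = (6² - 48)*(-⅔) = (36 - 48)*(-⅔) = -12*(-⅔) = 8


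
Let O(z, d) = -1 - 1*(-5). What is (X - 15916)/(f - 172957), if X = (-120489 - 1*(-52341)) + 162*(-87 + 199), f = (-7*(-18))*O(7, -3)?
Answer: 65920/172453 ≈ 0.38225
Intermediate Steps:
O(z, d) = 4 (O(z, d) = -1 + 5 = 4)
f = 504 (f = -7*(-18)*4 = 126*4 = 504)
X = -50004 (X = (-120489 + 52341) + 162*112 = -68148 + 18144 = -50004)
(X - 15916)/(f - 172957) = (-50004 - 15916)/(504 - 172957) = -65920/(-172453) = -65920*(-1/172453) = 65920/172453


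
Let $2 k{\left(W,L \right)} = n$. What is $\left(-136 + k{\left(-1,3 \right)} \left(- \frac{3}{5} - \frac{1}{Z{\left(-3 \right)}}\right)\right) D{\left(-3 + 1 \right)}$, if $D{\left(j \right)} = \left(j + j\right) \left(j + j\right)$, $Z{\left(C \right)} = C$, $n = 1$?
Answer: $- \frac{32672}{15} \approx -2178.1$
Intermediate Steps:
$k{\left(W,L \right)} = \frac{1}{2}$ ($k{\left(W,L \right)} = \frac{1}{2} \cdot 1 = \frac{1}{2}$)
$D{\left(j \right)} = 4 j^{2}$ ($D{\left(j \right)} = 2 j 2 j = 4 j^{2}$)
$\left(-136 + k{\left(-1,3 \right)} \left(- \frac{3}{5} - \frac{1}{Z{\left(-3 \right)}}\right)\right) D{\left(-3 + 1 \right)} = \left(-136 + \frac{- \frac{3}{5} - \frac{1}{-3}}{2}\right) 4 \left(-3 + 1\right)^{2} = \left(-136 + \frac{\left(-3\right) \frac{1}{5} - - \frac{1}{3}}{2}\right) 4 \left(-2\right)^{2} = \left(-136 + \frac{- \frac{3}{5} + \frac{1}{3}}{2}\right) 4 \cdot 4 = \left(-136 + \frac{1}{2} \left(- \frac{4}{15}\right)\right) 16 = \left(-136 - \frac{2}{15}\right) 16 = \left(- \frac{2042}{15}\right) 16 = - \frac{32672}{15}$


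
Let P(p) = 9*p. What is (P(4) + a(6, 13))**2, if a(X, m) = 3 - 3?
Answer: 1296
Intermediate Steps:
a(X, m) = 0
(P(4) + a(6, 13))**2 = (9*4 + 0)**2 = (36 + 0)**2 = 36**2 = 1296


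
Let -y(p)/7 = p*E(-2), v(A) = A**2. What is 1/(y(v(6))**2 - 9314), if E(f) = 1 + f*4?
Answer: 1/3102382 ≈ 3.2233e-7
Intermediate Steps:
E(f) = 1 + 4*f
y(p) = 49*p (y(p) = -7*p*(1 + 4*(-2)) = -7*p*(1 - 8) = -7*p*(-7) = -(-49)*p = 49*p)
1/(y(v(6))**2 - 9314) = 1/((49*6**2)**2 - 9314) = 1/((49*36)**2 - 9314) = 1/(1764**2 - 9314) = 1/(3111696 - 9314) = 1/3102382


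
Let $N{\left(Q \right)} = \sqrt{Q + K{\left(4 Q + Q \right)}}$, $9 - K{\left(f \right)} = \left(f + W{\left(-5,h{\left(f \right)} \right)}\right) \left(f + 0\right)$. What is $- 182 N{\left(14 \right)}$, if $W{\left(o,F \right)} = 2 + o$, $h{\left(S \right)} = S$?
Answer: $- 182 i \sqrt{4667} \approx - 12433.0 i$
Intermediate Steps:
$K{\left(f \right)} = 9 - f \left(-3 + f\right)$ ($K{\left(f \right)} = 9 - \left(f + \left(2 - 5\right)\right) \left(f + 0\right) = 9 - \left(f - 3\right) f = 9 - \left(-3 + f\right) f = 9 - f \left(-3 + f\right)$)
$N{\left(Q \right)} = \sqrt{9 - 25 Q^{2} + 16 Q}$ ($N{\left(Q \right)} = \sqrt{Q + \left(9 - \left(4 Q + Q\right)^{2} + 3 \left(4 Q + Q\right)\right)} = \sqrt{Q + \left(9 - \left(5 Q\right)^{2} + 3 \cdot 5 Q\right)} = \sqrt{Q + \left(9 - 25 Q^{2} + 15 Q\right)} = \sqrt{9 - 25 Q^{2} + 16 Q}$)
$- 182 N{\left(14 \right)} = - 182 \sqrt{9 - 25 \cdot 14^{2} + 16 \cdot 14} = - 182 \sqrt{9 - 4900 + 224} = - 182 \sqrt{-4667} = - 182 i \sqrt{4667}$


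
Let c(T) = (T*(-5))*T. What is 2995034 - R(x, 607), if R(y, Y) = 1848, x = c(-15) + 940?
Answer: 2993186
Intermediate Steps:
c(T) = -5*T**2 (c(T) = (-5*T)*T = -5*T**2)
x = -185 (x = -5*(-15)**2 + 940 = -5*225 + 940 = -1125 + 940 = -185)
2995034 - R(x, 607) = 2995034 - 1*1848 = 2995034 - 1848 = 2993186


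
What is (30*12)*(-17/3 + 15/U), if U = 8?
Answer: -1365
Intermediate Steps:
(30*12)*(-17/3 + 15/U) = (30*12)*(-17/3 + 15/8) = 360*(-17*⅓ + 15*(⅛)) = 360*(-17/3 + 15/8) = 360*(-91/24) = -1365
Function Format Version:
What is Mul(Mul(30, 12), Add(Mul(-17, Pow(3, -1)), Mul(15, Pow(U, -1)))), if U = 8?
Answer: -1365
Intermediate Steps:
Mul(Mul(30, 12), Add(Mul(-17, Pow(3, -1)), Mul(15, Pow(U, -1)))) = Mul(Mul(30, 12), Add(Mul(-17, Pow(3, -1)), Mul(15, Pow(8, -1)))) = Mul(360, Add(Mul(-17, Rational(1, 3)), Mul(15, Rational(1, 8)))) = Mul(360, Add(Rational(-17, 3), Rational(15, 8))) = Mul(360, Rational(-91, 24)) = -1365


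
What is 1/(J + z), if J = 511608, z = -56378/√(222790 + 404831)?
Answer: 80273981142/41068810149476615 + 28189*√627621/82137620298953230 ≈ 1.9549e-6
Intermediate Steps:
z = -56378*√627621/627621 ≈ -71.164
1/(J + z) = 1/(511608 - 56378*√627621/627621)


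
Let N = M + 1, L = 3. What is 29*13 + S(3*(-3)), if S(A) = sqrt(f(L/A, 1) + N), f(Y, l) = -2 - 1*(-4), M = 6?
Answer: 380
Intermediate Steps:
N = 7 (N = 6 + 1 = 7)
f(Y, l) = 2 (f(Y, l) = -2 + 4 = 2)
S(A) = 3 (S(A) = sqrt(2 + 7) = sqrt(9) = 3)
29*13 + S(3*(-3)) = 29*13 + 3 = 377 + 3 = 380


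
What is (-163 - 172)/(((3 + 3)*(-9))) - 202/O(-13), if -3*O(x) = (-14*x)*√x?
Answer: 335/54 - 303*I*√13/1183 ≈ 6.2037 - 0.92348*I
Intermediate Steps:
O(x) = 14*x^(3/2)/3 (O(x) = -(-14*x)*√x/3 = -(-14)*x^(3/2)/3 = 14*x^(3/2)/3)
(-163 - 172)/(((3 + 3)*(-9))) - 202/O(-13) = (-163 - 172)/(((3 + 3)*(-9))) - 202*3*I*√13/2366 = -335/(6*(-9)) - 202*3*I*√13/2366 = -335/(-54) - 202*3*I*√13/2366 = -335*(-1/54) - 303*I*√13/1183 = 335/54 - 303*I*√13/1183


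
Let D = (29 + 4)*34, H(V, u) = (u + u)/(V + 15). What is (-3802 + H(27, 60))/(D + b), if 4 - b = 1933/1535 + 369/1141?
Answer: -3326975885/984671921 ≈ -3.3788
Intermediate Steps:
b = 4233772/1751435 (b = 4 - (1933/1535 + 369/1141) = 4 - 1*2771968/1751435 = 4 - 2771968/1751435 = 4233772/1751435 ≈ 2.4173)
H(V, u) = 2*u/(15 + V) (H(V, u) = (2*u)/(15 + V) = 2*u/(15 + V))
D = 1122 (D = 33*34 = 1122)
(-3802 + H(27, 60))/(D + b) = (-3802 + 2*60/(15 + 27))/(1122 + 4233772/1751435) = (-3802 + 2*60/42)/(1969343842/1751435) = (-3802 + 2*60*(1/42))*(1751435/1969343842) = (-3802 + 20/7)*(1751435/1969343842) = -26594/7*1751435/1969343842 = -3326975885/984671921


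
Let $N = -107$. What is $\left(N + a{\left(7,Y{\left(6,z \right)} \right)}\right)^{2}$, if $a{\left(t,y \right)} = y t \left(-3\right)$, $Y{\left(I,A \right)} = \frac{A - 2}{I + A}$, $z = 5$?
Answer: $\frac{1537600}{121} \approx 12707.0$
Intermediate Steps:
$Y{\left(I,A \right)} = \frac{-2 + A}{A + I}$
$a{\left(t,y \right)} = - 3 t y$ ($a{\left(t,y \right)} = t y \left(-3\right) = - 3 t y$)
$\left(N + a{\left(7,Y{\left(6,z \right)} \right)}\right)^{2} = \left(-107 - 21 \frac{-2 + 5}{5 + 6}\right)^{2} = \left(-107 - 21 \cdot \frac{1}{11} \cdot 3\right)^{2} = \left(-107 - 21 \cdot \frac{3}{11}\right)^{2} = \left(-107 - \frac{63}{11}\right)^{2} = \left(- \frac{1240}{11}\right)^{2} = \frac{1537600}{121}$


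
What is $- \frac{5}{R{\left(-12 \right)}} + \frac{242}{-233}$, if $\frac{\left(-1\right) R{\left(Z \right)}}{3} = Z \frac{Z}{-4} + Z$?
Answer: $- \frac{36013}{33552} \approx -1.0733$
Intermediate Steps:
$R{\left(Z \right)} = - 3 Z + \frac{3 Z^{2}}{4}$ ($R{\left(Z \right)} = - 3 \left(Z \frac{Z}{-4} + Z\right) = - 3 \left(Z Z \left(- \frac{1}{4}\right) + Z\right) = - 3 \left(Z \left(- \frac{Z}{4}\right) + Z\right) = - 3 \left(- \frac{Z^{2}}{4} + Z\right) = - 3 \left(Z - \frac{Z^{2}}{4}\right) = - 3 Z + \frac{3 Z^{2}}{4}$)
$- \frac{5}{R{\left(-12 \right)}} + \frac{242}{-233} = - \frac{5}{\frac{3}{4} \left(-12\right) \left(-4 - 12\right)} + \frac{242}{-233} = - \frac{5}{\frac{3}{4} \left(-12\right) \left(-16\right)} + 242 \left(- \frac{1}{233}\right) = - \frac{5}{144} - \frac{242}{233} = - \frac{36013}{33552}$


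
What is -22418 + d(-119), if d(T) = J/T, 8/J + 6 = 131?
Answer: -333467758/14875 ≈ -22418.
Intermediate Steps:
J = 8/125 (J = 8/(-6 + 131) = 8/125 ≈ 0.064000)
d(T) = 8/(125*T)
-22418 + d(-119) = -22418 + (8/125)/(-119) = -22418 + (8/125)*(-1/119) = -22418 - 8/14875 = -333467758/14875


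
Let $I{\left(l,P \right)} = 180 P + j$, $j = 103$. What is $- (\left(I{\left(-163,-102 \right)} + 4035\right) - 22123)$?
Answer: $36345$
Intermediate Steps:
$I{\left(l,P \right)} = 103 + 180 P$ ($I{\left(l,P \right)} = 180 P + 103 = 103 + 180 P$)
$- (\left(I{\left(-163,-102 \right)} + 4035\right) - 22123) = - (\left(\left(103 + 180 \left(-102\right)\right) + 4035\right) - 22123) = - (\left(\left(103 - 18360\right) + 4035\right) - 22123) = - (\left(-18257 + 4035\right) - 22123) = - (-14222 - 22123) = \left(-1\right) \left(-36345\right) = 36345$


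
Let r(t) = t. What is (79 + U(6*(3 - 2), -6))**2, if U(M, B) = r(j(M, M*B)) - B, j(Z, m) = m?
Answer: 2401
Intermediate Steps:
U(M, B) = -B + B*M (U(M, B) = M*B - B = B*M - B = -B + B*M)
(79 + U(6*(3 - 2), -6))**2 = (79 - 6*(-1 + 6*(3 - 2)))**2 = (79 - 6*(-1 + 6*1))**2 = (79 - 6*(-1 + 6))**2 = (79 - 6*5)**2 = (79 - 30)**2 = 49**2 = 2401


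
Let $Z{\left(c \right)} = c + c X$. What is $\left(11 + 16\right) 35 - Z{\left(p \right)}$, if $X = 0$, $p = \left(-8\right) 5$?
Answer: $985$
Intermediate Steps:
$p = -40$
$Z{\left(c \right)} = c$ ($Z{\left(c \right)} = c + c 0 = c + 0 = c$)
$\left(11 + 16\right) 35 - Z{\left(p \right)} = \left(11 + 16\right) 35 - -40 = 27 \cdot 35 + 40 = 945 + 40 = 985$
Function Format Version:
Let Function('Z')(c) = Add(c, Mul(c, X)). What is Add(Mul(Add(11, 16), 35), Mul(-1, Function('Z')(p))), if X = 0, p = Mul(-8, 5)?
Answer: 985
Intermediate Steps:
p = -40
Function('Z')(c) = c (Function('Z')(c) = Add(c, Mul(c, 0)) = Add(c, 0) = c)
Add(Mul(Add(11, 16), 35), Mul(-1, Function('Z')(p))) = Add(Mul(Add(11, 16), 35), Mul(-1, -40)) = Add(Mul(27, 35), 40) = Add(945, 40) = 985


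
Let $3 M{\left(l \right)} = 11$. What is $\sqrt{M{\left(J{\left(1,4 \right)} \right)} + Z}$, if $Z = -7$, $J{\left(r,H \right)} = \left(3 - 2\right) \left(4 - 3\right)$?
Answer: $\frac{i \sqrt{30}}{3} \approx 1.8257 i$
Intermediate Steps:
$J{\left(r,H \right)} = 1$ ($J{\left(r,H \right)} = 1 \cdot 1 = 1$)
$M{\left(l \right)} = \frac{11}{3}$ ($M{\left(l \right)} = \frac{1}{3} \cdot 11 = \frac{11}{3}$)
$\sqrt{M{\left(J{\left(1,4 \right)} \right)} + Z} = \sqrt{\frac{11}{3} - 7} = \sqrt{- \frac{10}{3}} = \frac{i \sqrt{30}}{3}$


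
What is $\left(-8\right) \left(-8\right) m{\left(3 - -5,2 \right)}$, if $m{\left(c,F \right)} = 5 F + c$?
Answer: $1152$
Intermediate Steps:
$m{\left(c,F \right)} = c + 5 F$
$\left(-8\right) \left(-8\right) m{\left(3 - -5,2 \right)} = \left(-8\right) \left(-8\right) \left(\left(3 - -5\right) + 5 \cdot 2\right) = 64 \left(\left(3 + 5\right) + 10\right) = 64 \left(8 + 10\right) = 64 \cdot 18 = 1152$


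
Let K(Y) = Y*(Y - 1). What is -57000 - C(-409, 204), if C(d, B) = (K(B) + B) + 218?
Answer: -98834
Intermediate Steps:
K(Y) = Y*(-1 + Y)
C(d, B) = 218 + B + B*(-1 + B) (C(d, B) = (B*(-1 + B) + B) + 218 = (B + B*(-1 + B)) + 218 = 218 + B + B*(-1 + B))
-57000 - C(-409, 204) = -57000 - (218 + 204²) = -57000 - (218 + 41616) = -57000 - 1*41834 = -57000 - 41834 = -98834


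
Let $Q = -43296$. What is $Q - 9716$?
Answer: $-53012$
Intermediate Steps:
$Q - 9716 = -43296 - 9716 = -53012$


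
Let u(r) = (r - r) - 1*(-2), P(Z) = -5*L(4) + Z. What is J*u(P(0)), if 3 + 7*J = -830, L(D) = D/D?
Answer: -238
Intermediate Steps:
L(D) = 1
P(Z) = -5 + Z (P(Z) = -5*1 + Z = -5 + Z)
u(r) = 2 (u(r) = 0 + 2 = 2)
J = -119 (J = -3/7 + (⅐)*(-830) = -3/7 - 830/7 = -119)
J*u(P(0)) = -119*2 = -238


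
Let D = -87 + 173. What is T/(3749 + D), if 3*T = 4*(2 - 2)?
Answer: 0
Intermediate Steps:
D = 86
T = 0 (T = (4*(2 - 2))/3 = (4*0)/3 = (⅓)*0 = 0)
T/(3749 + D) = 0/(3749 + 86) = 0/3835 = 0*(1/3835) = 0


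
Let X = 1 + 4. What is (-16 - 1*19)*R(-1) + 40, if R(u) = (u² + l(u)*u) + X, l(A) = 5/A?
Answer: -345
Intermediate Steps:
X = 5
R(u) = 10 + u² (R(u) = (u² + (5/u)*u) + 5 = (u² + 5) + 5 = (5 + u²) + 5 = 10 + u²)
(-16 - 1*19)*R(-1) + 40 = (-16 - 1*19)*(10 + (-1)²) + 40 = (-16 - 19)*(10 + 1) + 40 = -35*11 + 40 = -385 + 40 = -345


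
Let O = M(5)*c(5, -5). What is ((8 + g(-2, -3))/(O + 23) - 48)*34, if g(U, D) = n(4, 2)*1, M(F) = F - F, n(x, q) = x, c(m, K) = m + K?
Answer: -37128/23 ≈ -1614.3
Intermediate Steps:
c(m, K) = K + m
M(F) = 0
g(U, D) = 4 (g(U, D) = 4*1 = 4)
O = 0 (O = 0*(-5 + 5) = 0*0 = 0)
((8 + g(-2, -3))/(O + 23) - 48)*34 = ((8 + 4)/(0 + 23) - 48)*34 = (12/23 - 48)*34 = -1092/23*34 = -37128/23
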